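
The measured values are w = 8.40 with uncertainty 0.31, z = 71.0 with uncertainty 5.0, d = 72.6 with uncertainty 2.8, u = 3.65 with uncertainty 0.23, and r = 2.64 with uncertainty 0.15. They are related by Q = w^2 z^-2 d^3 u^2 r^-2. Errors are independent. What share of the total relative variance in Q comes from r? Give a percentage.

19.1%

(δQ/Q)² = (2·δw/w)² + (-2·δz/z)² + (3·δd/d)² + (2·δu/u)² + (-2·δr/r)²
  w term: (2×0.0369)² = 0.00545
  z term: (-2×0.0704)² = 0.0198
  d term: (3×0.0386)² = 0.0134
  u term: (2×0.0630)² = 0.0159
  r term: (-2×0.0568)² = 0.0129
Total = 0.0675. Share from r = 0.0129/0.0675 = 0.191.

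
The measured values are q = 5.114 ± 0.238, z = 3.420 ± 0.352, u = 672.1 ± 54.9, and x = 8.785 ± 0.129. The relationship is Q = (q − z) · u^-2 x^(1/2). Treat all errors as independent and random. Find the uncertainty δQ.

Let w = q − z = 1.694. δw = √(δq² + δz²) = √(0.0566 + 0.124) = 0.425, so δw/w = 0.251.
Q is then a monomial in w, u, x:
δQ/Q = √((δw/w)² + (-2·δu/u)² + (½·δx/x)²) = √(0.0629 + 0.0267 + 5.39e-05) = 0.299
Q = 1.112e-05, so δQ = 0.299 × 1.112e-05 = 3.33e-06.

3.33e-06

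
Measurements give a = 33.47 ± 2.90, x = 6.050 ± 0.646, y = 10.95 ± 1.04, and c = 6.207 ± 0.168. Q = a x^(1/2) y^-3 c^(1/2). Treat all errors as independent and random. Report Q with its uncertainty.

0.1562 ± 0.0473

Q is a product of powers, so relative uncertainties combine in quadrature:
  (1·δa/a)² = (1×0.0866)² = 0.00751;  (½·δx/x)² = (0.5×0.107)² = 0.00285;  (-3·δy/y)² = (-3×0.0950)² = 0.0812;  (½·δc/c)² = (0.5×0.0271)² = 0.000183
δQ/Q = √(0.0917) = 0.303
Q = 0.1562, so δQ = 0.303 × 0.1562 = 0.0473.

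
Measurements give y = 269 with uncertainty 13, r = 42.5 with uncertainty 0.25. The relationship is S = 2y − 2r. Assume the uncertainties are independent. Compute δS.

26.0

Sums and differences: (δS)² = Σ (cᵢ δxᵢ)².
  (2·δy)² = 676;  (2·δr)² = 0.250
δS = √(676) = 26.0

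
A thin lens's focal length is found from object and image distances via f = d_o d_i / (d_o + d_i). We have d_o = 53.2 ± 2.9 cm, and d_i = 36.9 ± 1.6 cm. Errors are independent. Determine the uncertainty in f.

∂f/∂d_o = (d_i/(d_o+d_i))² = 0.168;  ∂f/∂d_i = (d_o/(d_o+d_i))² = 0.349
δf = √((∂f/∂d_o · δd_o)² + (∂f/∂d_i · δd_i)²) = √(0.237 + 0.311) = 0.740 cm

0.740 cm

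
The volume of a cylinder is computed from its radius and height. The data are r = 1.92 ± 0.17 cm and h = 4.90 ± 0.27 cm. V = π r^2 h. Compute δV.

Each factor contributes (exponent × relative error)² to (δV/V)²:
  (2·δr/r)² = (2×0.0885)² = 0.0314;  (1·δh/h)² = (1×0.0551)² = 0.00304
δV/V = √(0.0344) = 0.185
V = 56.7 cm^3, so δV = 0.185 × 56.7 = 10.5 cm^3.

10.5 cm^3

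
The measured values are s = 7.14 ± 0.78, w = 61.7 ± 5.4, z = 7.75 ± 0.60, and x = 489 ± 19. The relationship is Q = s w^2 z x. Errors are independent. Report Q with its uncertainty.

(1.03 ± 0.231) × 10^8

Each factor contributes (exponent × relative error)² to (δQ/Q)²:
  (1·δs/s)² = (1×0.109)² = 0.0119;  (2·δw/w)² = (2×0.0875)² = 0.0306;  (1·δz/z)² = (1×0.0774)² = 0.00599;  (1·δx/x)² = (1×0.0389)² = 0.00151
δQ/Q = √(0.0501) = 0.224
Q = 1.03e+08, so δQ = 0.224 × 1.03e+08 = 2.31e+07.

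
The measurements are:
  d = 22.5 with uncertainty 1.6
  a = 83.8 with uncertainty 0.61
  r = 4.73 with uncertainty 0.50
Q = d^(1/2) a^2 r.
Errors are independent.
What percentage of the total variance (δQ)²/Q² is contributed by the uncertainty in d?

9.99%

(δQ/Q)² = (½·δd/d)² + (2·δa/a)² + (1·δr/r)²
  d term: (0.5×0.0711)² = 0.00126
  a term: (2×0.00728)² = 0.000212
  r term: (1×0.106)² = 0.0112
Total = 0.0127. Share from d = 0.00126/0.0127 = 0.0999.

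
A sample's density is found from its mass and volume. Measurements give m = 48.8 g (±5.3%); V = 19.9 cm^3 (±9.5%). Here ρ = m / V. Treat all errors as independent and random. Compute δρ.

0.267 g/cm^3

Each factor contributes (exponent × relative error)² to (δρ/ρ)²:
  (1·δm/m)² = (1×0.0530)² = 0.00281;  (-1·δV/V)² = (-1×0.0950)² = 0.00903
δρ/ρ = √(0.0118) = 0.109
ρ = 2.45 g/cm^3, so δρ = 0.109 × 2.45 = 0.267 g/cm^3.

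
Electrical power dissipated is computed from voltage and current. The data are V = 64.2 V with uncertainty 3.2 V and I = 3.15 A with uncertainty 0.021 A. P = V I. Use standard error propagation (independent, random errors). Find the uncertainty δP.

10.2 W

Since P is a product/quotient, work with relative uncertainties:
  (1·δV/V)² = (1×0.0498)² = 0.00248;  (1·δI/I)² = (1×0.00667)² = 4.44e-05
δP/P = √(0.00253) = 0.0503
P = 202 W, so δP = 0.0503 × 202 = 10.2 W.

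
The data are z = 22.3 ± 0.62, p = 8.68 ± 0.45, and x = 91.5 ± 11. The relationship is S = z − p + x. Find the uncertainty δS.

11.0

Absolute uncertainties add in quadrature for a linear combination:
  (δz)² = 0.384;  (δp)² = 0.203;  (δx)² = 121
δS = √(122) = 11.0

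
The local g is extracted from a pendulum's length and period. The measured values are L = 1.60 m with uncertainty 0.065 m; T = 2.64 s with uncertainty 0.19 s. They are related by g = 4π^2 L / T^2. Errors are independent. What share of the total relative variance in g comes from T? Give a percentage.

(δg/g)² = (1·δL/L)² + (-2·δT/T)²
  L term: (1×0.0406)² = 0.00165
  T term: (-2×0.0720)² = 0.0207
Total = 0.0224. Share from T = 0.0207/0.0224 = 0.926.

92.6%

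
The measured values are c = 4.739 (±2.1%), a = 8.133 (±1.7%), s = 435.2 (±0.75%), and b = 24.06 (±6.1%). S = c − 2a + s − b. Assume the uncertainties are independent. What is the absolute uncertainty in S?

Each term contributes (cᵢ δxᵢ)² to (δS)²:
  (δc)² = 0.00990;  (2·δa)² = 0.0765;  (δs)² = 10.7;  (δb)² = 2.15
δS = √(12.9) = 3.59

3.59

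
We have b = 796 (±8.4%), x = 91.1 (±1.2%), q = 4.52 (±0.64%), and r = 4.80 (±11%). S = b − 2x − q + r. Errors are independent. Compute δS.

Absolute uncertainties add in quadrature for a linear combination:
  (δb)² = 4470;  (2·δx)² = 4.78;  (δq)² = 0.000837;  (δr)² = 0.279
δS = √(4480) = 66.9

66.9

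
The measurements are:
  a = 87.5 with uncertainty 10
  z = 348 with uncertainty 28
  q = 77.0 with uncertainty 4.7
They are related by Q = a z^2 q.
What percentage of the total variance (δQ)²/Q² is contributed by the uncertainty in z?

60.7%

(δQ/Q)² = (1·δa/a)² + (2·δz/z)² + (1·δq/q)²
  a term: (1×0.114)² = 0.0131
  z term: (2×0.0805)² = 0.0259
  q term: (1×0.0610)² = 0.00373
Total = 0.0427. Share from z = 0.0259/0.0427 = 0.607.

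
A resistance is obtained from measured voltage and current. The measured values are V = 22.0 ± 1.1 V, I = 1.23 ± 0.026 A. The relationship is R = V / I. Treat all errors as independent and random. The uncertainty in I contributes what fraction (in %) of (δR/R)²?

(δR/R)² = (1·δV/V)² + (-1·δI/I)²
  V term: (1×0.0500)² = 0.00250
  I term: (-1×0.0211)² = 0.000447
Total = 0.00295. Share from I = 0.000447/0.00295 = 0.152.

15.2%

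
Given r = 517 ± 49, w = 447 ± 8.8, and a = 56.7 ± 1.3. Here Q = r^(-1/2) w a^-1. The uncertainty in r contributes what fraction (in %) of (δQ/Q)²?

(δQ/Q)² = (−½·δr/r)² + (1·δw/w)² + (-1·δa/a)²
  r term: (-0.5×0.0948)² = 0.00225
  w term: (1×0.0197)² = 0.000388
  a term: (-1×0.0229)² = 0.000526
Total = 0.00316. Share from r = 0.00225/0.00316 = 0.711.

71.1%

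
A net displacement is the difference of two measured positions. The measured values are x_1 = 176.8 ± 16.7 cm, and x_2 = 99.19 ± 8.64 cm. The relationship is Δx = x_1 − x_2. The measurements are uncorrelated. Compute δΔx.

18.8 cm

Sums and differences: (δΔx)² = Σ (cᵢ δxᵢ)².
  (δx_1)² = 279;  (δx_2)² = 74.6
δΔx = √(354) = 18.8 cm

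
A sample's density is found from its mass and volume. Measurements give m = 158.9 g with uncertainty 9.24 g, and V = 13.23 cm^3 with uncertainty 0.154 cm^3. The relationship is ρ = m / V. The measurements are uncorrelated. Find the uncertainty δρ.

0.712 g/cm^3

For a monomial ρ ∝ m, V^-1, fractional errors add in quadrature:
  (1·δm/m)² = (1×0.0581)² = 0.00338;  (-1·δV/V)² = (-1×0.0116)² = 0.000135
δρ/ρ = √(0.00352) = 0.0593
ρ = 12.01 g/cm^3, so δρ = 0.0593 × 12.01 = 0.712 g/cm^3.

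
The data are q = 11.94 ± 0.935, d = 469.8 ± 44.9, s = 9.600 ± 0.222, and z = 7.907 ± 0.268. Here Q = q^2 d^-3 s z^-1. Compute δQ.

Each factor contributes (exponent × relative error)² to (δQ/Q)²:
  (2·δq/q)² = (2×0.0783)² = 0.0245;  (-3·δd/d)² = (-3×0.0956)² = 0.0822;  (1·δs/s)² = (1×0.0231)² = 0.000535;  (-1·δz/z)² = (-1×0.0339)² = 0.00115
δQ/Q = √(0.108) = 0.329
Q = 1.669e-06, so δQ = 0.329 × 1.669e-06 = 5.5e-07.

5.5e-07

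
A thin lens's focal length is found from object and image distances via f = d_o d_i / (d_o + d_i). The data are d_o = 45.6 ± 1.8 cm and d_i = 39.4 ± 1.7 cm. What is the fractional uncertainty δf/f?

∂f/∂d_o = (d_i/(d_o+d_i))² = 0.215;  ∂f/∂d_i = (d_o/(d_o+d_i))² = 0.288
δf = √((∂f/∂d_o · δd_o)² + (∂f/∂d_i · δd_i)²) = √(0.150 + 0.239) = 0.624 cm
f = 21.1 cm, so δf/f = 0.624/21.1 = 0.0295.

0.0295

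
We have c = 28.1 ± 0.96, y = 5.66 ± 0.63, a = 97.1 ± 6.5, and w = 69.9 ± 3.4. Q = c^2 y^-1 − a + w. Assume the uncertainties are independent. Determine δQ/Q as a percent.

Let p = c^2·y^-1 = 140. δp/p = √((2·δc/c)² + (-1·δy/y)²) = √(0.00467 + 0.0124) = 0.131, so δp = 18.2.
Q = p − a + w: δQ = √(δp² + δa² + δw²) = √(332 + 42.2 + 11.6) = 19.6
Q = 112, so δQ/Q = 19.6/112 = 0.175.

17.5%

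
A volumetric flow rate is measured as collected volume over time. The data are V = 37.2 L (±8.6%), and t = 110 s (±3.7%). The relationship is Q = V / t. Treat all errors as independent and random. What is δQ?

Since Q is a product/quotient, work with relative uncertainties:
  (1·δV/V)² = (1×0.0860)² = 0.00740;  (-1·δt/t)² = (-1×0.0370)² = 0.00137
δQ/Q = √(0.00876) = 0.0936
Q = 0.338 L/s, so δQ = 0.0936 × 0.338 = 0.0317 L/s.

0.0317 L/s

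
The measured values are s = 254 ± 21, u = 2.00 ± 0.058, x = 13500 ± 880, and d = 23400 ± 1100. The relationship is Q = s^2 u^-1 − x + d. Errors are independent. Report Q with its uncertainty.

42200 ± 5600

Let p = s^2·u^-1 = 32300. δp/p = √((2·δs/s)² + (-1·δu/u)²) = √(0.0273 + 0.000841) = 0.168, so δp = 5420.
Q = p − x + d: δQ = √(δp² + δx² + δd²) = √(2.93e+07 + 7.74e+05 + 1.21e+06) = 5600
Q = 42200.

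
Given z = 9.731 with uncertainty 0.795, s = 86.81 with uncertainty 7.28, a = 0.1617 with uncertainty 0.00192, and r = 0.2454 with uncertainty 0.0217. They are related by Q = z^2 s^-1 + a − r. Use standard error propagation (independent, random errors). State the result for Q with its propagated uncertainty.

Let p = z^2·s^-1 = 1.091. δp/p = √((2·δz/z)² + (-1·δs/s)²) = √(0.0267 + 0.00703) = 0.184, so δp = 0.200.
Q = p + a − r: δQ = √(δp² + δa² + δr²) = √(0.0401 + 3.69e-06 + 0.000471) = 0.202
Q = 1.007.

1.007 ± 0.202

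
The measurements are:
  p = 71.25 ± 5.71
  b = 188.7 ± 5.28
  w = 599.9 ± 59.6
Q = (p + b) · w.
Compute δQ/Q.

0.104

Let u = p + b = 259.9. δu = √(δp² + δb²) = √(32.6 + 27.9) = 7.78, so δu/u = 0.0299.
Q is then a monomial in u, w:
δQ/Q = √((δu/u)² + (1·δw/w)²) = √(0.000895 + 0.00987) = 0.104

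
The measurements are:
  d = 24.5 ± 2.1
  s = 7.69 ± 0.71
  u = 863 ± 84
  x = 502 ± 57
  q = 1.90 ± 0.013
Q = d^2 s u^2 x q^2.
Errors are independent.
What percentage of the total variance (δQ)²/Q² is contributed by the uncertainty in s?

(δQ/Q)² = (2·δd/d)² + (1·δs/s)² + (2·δu/u)² + (1·δx/x)² + (2·δq/q)²
  d term: (2×0.0857)² = 0.0294
  s term: (1×0.0923)² = 0.00852
  u term: (2×0.0973)² = 0.0379
  x term: (1×0.114)² = 0.0129
  q term: (2×0.00684)² = 0.000187
Total = 0.0889. Share from s = 0.00852/0.0889 = 0.0959.

9.59%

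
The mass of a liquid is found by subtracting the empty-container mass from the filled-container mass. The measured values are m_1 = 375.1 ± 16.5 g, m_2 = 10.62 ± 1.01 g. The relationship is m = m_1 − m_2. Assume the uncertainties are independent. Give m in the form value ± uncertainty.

364.5 ± 16.5 g

m is a linear combination, so absolute uncertainties add in quadrature:
  (δm_1)² = 272;  (δm_2)² = 1.02
δm = √(273) = 16.5 g
m = 364.5 g.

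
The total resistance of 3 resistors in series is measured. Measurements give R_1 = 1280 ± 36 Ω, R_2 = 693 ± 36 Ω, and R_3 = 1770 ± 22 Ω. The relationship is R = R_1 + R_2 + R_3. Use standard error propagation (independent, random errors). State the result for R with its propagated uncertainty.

3740 ± 55.5 Ω

For a sum/difference, combine absolute errors in quadrature:
  (δR_1)² = 1300;  (δR_2)² = 1300;  (δR_3)² = 484
δR = √(3080) = 55.5 Ω
R = 3740 Ω.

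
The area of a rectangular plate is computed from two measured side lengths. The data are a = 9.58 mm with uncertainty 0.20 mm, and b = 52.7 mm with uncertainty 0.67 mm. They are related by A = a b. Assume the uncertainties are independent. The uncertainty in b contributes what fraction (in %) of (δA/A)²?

(δA/A)² = (1·δa/a)² + (1·δb/b)²
  a term: (1×0.0209)² = 0.000436
  b term: (1×0.0127)² = 0.000162
Total = 0.000597. Share from b = 0.000162/0.000597 = 0.271.

27.1%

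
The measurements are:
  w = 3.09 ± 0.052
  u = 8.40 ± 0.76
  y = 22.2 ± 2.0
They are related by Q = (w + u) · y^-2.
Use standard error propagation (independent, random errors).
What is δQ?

0.00448

Let h = w + u = 11.5. δh = √(δw² + δu²) = √(0.00270 + 0.578) = 0.762, so δh/h = 0.0663.
Q is then a monomial in h, y:
δQ/Q = √((δh/h)² + (-2·δy/y)²) = √(0.00440 + 0.0325) = 0.192
Q = 0.0233, so δQ = 0.192 × 0.0233 = 0.00448.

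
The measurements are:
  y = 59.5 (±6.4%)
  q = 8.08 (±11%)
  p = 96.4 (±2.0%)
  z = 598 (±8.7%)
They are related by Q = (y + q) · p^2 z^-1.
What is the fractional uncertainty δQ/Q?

0.112

Let u = y + q = 67.6. δu = √(δy² + δq²) = √(14.5 + 0.790) = 3.91, so δu/u = 0.0579.
Q is then a monomial in u, p, z:
δQ/Q = √((δu/u)² + (2·δp/p)² + (-1·δz/z)²) = √(0.00335 + 0.00160 + 0.00757) = 0.112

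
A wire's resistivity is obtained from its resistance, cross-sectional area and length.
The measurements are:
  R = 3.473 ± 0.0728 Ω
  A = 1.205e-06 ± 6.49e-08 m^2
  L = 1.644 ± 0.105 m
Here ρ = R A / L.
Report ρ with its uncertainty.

Each factor contributes (exponent × relative error)² to (δρ/ρ)²:
  (1·δR/R)² = (1×0.0210)² = 0.000439;  (1·δA/A)² = (1×0.0539)² = 0.00290;  (-1·δL/L)² = (-1×0.0639)² = 0.00408
δρ/ρ = √(0.00742) = 0.0861
ρ = 2.546e-06 Ω·m, so δρ = 0.0861 × 2.546e-06 = 2.19e-07 Ω·m.

(2.546 ± 0.219) × 10^-6 Ω·m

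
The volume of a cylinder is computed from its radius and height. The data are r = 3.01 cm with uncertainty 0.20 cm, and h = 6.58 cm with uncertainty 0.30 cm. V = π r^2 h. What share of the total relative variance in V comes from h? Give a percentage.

(δV/V)² = (2·δr/r)² + (1·δh/h)²
  r term: (2×0.0664)² = 0.0177
  h term: (1×0.0456)² = 0.00208
Total = 0.0197. Share from h = 0.00208/0.0197 = 0.105.

10.5%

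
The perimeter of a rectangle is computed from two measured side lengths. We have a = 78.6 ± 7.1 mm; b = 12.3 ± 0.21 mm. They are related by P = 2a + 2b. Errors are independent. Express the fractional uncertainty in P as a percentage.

Sums and differences: (δP)² = Σ (cᵢ δxᵢ)².
  (2·δa)² = 202;  (2·δb)² = 0.176
δP = √(202) = 14.2 mm
P = 182 mm, so δP/P = 14.2/182 = 0.0781.

7.81%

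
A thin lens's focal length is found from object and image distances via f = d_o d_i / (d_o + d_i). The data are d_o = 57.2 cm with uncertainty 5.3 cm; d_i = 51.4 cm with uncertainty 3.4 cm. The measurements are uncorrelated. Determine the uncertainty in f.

∂f/∂d_o = (d_i/(d_o+d_i))² = 0.224;  ∂f/∂d_i = (d_o/(d_o+d_i))² = 0.277
δf = √((∂f/∂d_o · δd_o)² + (∂f/∂d_i · δd_i)²) = √(1.41 + 0.890) = 1.52 cm

1.52 cm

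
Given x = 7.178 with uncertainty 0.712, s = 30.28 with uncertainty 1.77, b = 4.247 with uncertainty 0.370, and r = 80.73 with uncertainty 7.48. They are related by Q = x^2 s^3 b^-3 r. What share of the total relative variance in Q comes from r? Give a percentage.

5.84%

(δQ/Q)² = (2·δx/x)² + (3·δs/s)² + (-3·δb/b)² + (1·δr/r)²
  x term: (2×0.0992)² = 0.0394
  s term: (3×0.0585)² = 0.0308
  b term: (-3×0.0871)² = 0.0683
  r term: (1×0.0927)² = 0.00858
Total = 0.147. Share from r = 0.00858/0.147 = 0.0584.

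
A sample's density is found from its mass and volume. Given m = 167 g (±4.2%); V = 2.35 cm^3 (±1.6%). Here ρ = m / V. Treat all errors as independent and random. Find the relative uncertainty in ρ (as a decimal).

Each factor contributes (exponent × relative error)² to (δρ/ρ)²:
  (1·δm/m)² = (1×0.0420)² = 0.00176;  (-1·δV/V)² = (-1×0.0160)² = 0.000256
δρ/ρ = √(0.00202) = 0.0449

0.0449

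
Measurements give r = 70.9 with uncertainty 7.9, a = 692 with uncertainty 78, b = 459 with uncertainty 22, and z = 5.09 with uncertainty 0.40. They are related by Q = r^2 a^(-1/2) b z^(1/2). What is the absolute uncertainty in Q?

47100

For a monomial Q ∝ r^2, a^(-1/2), b, z^(1/2), fractional errors add in quadrature:
  (2·δr/r)² = (2×0.111)² = 0.0497;  (−½·δa/a)² = (-0.5×0.113)² = 0.00318;  (1·δb/b)² = (1×0.0479)² = 0.00230;  (½·δz/z)² = (0.5×0.0786)² = 0.00154
δQ/Q = √(0.0567) = 0.238
Q = 1.98e+05, so δQ = 0.238 × 1.98e+05 = 47100.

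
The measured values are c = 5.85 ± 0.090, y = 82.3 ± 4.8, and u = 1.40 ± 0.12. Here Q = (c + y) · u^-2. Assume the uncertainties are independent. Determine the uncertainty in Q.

8.09

Let w = c + y = 88.1. δw = √(δc² + δy²) = √(0.00810 + 23.0) = 4.80, so δw/w = 0.0545.
Q is then a monomial in w, u:
δQ/Q = √((δw/w)² + (-2·δu/u)²) = √(0.00297 + 0.0294) = 0.180
Q = 45.0, so δQ = 0.180 × 45.0 = 8.09.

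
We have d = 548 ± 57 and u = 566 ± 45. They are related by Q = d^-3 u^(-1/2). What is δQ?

8.03e-11

Relative error in a monomial: (δQ/Q)² = Σ (nᵢ · δxᵢ/xᵢ)².
  (-3·δd/d)² = (-3×0.104)² = 0.0974;  (−½·δu/u)² = (-0.5×0.0795)² = 0.00158
δQ/Q = √(0.0990) = 0.315
Q = 2.55e-10, so δQ = 0.315 × 2.55e-10 = 8.03e-11.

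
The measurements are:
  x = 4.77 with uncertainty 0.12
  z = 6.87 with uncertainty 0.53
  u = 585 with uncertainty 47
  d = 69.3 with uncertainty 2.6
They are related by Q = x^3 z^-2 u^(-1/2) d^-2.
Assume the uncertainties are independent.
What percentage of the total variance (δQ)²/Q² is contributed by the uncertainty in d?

15.3%

(δQ/Q)² = (3·δx/x)² + (-2·δz/z)² + (−½·δu/u)² + (-2·δd/d)²
  x term: (3×0.0252)² = 0.00570
  z term: (-2×0.0771)² = 0.0238
  u term: (-0.5×0.0803)² = 0.00161
  d term: (-2×0.0375)² = 0.00563
Total = 0.0367. Share from d = 0.00563/0.0367 = 0.153.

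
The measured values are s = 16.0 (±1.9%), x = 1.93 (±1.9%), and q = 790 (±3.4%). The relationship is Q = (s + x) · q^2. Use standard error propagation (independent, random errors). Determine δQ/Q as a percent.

7.01%

Let u = s + x = 17.9. δu = √(δs² + δx²) = √(0.0924 + 0.00134) = 0.306, so δu/u = 0.0171.
Q is then a monomial in u, q:
δQ/Q = √((δu/u)² + (2·δq/q)²) = √(0.000292 + 0.00462) = 0.0701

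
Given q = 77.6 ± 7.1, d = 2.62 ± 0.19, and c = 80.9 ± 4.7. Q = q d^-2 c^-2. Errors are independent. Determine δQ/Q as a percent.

Q is a product of powers, so relative uncertainties combine in quadrature:
  (1·δq/q)² = (1×0.0915)² = 0.00837;  (-2·δd/d)² = (-2×0.0725)² = 0.0210;  (-2·δc/c)² = (-2×0.0581)² = 0.0135
δQ/Q = √(0.0429) = 0.207

20.7%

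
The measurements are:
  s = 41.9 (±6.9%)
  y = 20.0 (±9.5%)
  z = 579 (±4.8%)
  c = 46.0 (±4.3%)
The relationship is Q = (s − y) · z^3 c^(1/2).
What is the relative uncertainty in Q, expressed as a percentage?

Let u = s − y = 21.9. δu = √(δs² + δy²) = √(8.36 + 3.61) = 3.46, so δu/u = 0.158.
Q is then a monomial in u, z, c:
δQ/Q = √((δu/u)² + (3·δz/z)² + (½·δc/c)²) = √(0.0250 + 0.0207 + 0.000462) = 0.215

21.5%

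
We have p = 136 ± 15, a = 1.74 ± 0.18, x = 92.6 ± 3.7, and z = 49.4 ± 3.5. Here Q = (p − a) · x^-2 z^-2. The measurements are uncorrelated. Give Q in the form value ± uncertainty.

(6.42 ± 1.27) × 10^-6

Let u = p − a = 134. δu = √(δp² + δa²) = √(225 + 0.0324) = 15.0, so δu/u = 0.112.
Q is then a monomial in u, x, z:
δQ/Q = √((δu/u)² + (-2·δx/x)² + (-2·δz/z)²) = √(0.0125 + 0.00639 + 0.0201) = 0.197
Q = 6.42e-06, so δQ = 0.197 × 6.42e-06 = 1.27e-06.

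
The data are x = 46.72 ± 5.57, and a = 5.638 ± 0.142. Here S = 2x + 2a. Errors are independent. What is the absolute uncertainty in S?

Absolute uncertainties add in quadrature for a linear combination:
  (2·δx)² = 124;  (2·δa)² = 0.0807
δS = √(124) = 11.1

11.1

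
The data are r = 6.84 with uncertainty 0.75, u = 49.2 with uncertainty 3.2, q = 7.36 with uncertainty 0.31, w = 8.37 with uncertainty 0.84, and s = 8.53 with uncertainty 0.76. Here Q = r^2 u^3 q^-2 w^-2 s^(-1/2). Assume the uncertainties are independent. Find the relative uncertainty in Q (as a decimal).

0.368

Since Q is a product/quotient, work with relative uncertainties:
  (2·δr/r)² = (2×0.110)² = 0.0481;  (3·δu/u)² = (3×0.0650)² = 0.0381;  (-2·δq/q)² = (-2×0.0421)² = 0.00710;  (-2·δw/w)² = (-2×0.100)² = 0.0403;  (−½·δs/s)² = (-0.5×0.0891)² = 0.00198
δQ/Q = √(0.136) = 0.368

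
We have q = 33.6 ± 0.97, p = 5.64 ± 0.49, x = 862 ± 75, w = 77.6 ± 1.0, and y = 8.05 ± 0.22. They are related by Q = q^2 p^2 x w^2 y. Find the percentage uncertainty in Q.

20.6%

Q is a product of powers, so relative uncertainties combine in quadrature:
  (2·δq/q)² = (2×0.0289)² = 0.00333;  (2·δp/p)² = (2×0.0869)² = 0.0302;  (1·δx/x)² = (1×0.0870)² = 0.00757;  (2·δw/w)² = (2×0.0129)² = 0.000664;  (1·δy/y)² = (1×0.0273)² = 0.000747
δQ/Q = √(0.0425) = 0.206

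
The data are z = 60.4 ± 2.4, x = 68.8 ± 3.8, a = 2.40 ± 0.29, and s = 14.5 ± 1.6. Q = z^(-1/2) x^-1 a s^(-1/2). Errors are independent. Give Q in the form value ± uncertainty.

0.00118 ± 0.000171

Q is a product of powers, so relative uncertainties combine in quadrature:
  (−½·δz/z)² = (-0.5×0.0397)² = 0.000395;  (-1·δx/x)² = (-1×0.0552)² = 0.00305;  (1·δa/a)² = (1×0.121)² = 0.0146;  (−½·δs/s)² = (-0.5×0.110)² = 0.00304
δQ/Q = √(0.0211) = 0.145
Q = 0.00118, so δQ = 0.145 × 0.00118 = 0.000171.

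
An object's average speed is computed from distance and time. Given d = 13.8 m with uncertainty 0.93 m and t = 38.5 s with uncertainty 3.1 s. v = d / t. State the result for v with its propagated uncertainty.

Products/powers → add relative errors in quadrature, weighted by exponent:
  (1·δd/d)² = (1×0.0674)² = 0.00454;  (-1·δt/t)² = (-1×0.0805)² = 0.00648
δv/v = √(0.0110) = 0.105
v = 0.358 m/s, so δv = 0.105 × 0.358 = 0.0376 m/s.

0.358 ± 0.0376 m/s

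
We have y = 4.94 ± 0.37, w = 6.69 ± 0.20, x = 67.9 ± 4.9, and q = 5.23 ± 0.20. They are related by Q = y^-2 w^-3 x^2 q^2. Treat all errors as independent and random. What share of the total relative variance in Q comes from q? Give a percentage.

(δQ/Q)² = (-2·δy/y)² + (-3·δw/w)² + (2·δx/x)² + (2·δq/q)²
  y term: (-2×0.0749)² = 0.0224
  w term: (-3×0.0299)² = 0.00804
  x term: (2×0.0722)² = 0.0208
  q term: (2×0.0382)² = 0.00585
Total = 0.0572. Share from q = 0.00585/0.0572 = 0.102.

10.2%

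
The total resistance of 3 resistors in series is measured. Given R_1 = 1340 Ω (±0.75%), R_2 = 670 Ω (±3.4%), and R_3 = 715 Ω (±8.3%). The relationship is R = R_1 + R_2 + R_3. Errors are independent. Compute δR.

64.4 Ω

R is a linear combination, so absolute uncertainties add in quadrature:
  (δR_1)² = 101;  (δR_2)² = 519;  (δR_3)² = 3520
δR = √(4140) = 64.4 Ω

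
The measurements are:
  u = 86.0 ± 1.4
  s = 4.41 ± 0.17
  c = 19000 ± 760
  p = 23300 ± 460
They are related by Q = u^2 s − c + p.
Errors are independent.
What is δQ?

Let w = u^2·s = 32600. δw/w = √((2·δu/u)² + (1·δs/s)²) = √(0.00106 + 0.00149) = 0.0505, so δw = 1650.
Q = w − c + p: δQ = √(δw² + δc² + δp²) = √(2.71e+06 + 5.78e+05 + 2.12e+05) = 1870

1870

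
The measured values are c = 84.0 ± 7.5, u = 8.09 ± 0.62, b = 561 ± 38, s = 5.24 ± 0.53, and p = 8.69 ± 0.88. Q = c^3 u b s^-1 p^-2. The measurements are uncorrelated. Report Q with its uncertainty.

(6.80 ± 2.48) × 10^6

Since Q is a product/quotient, work with relative uncertainties:
  (3·δc/c)² = (3×0.0893)² = 0.0717;  (1·δu/u)² = (1×0.0766)² = 0.00587;  (1·δb/b)² = (1×0.0677)² = 0.00459;  (-1·δs/s)² = (-1×0.101)² = 0.0102;  (-2·δp/p)² = (-2×0.101)² = 0.0410
δQ/Q = √(0.133) = 0.365
Q = 6.8e+06, so δQ = 0.365 × 6.8e+06 = 2.48e+06.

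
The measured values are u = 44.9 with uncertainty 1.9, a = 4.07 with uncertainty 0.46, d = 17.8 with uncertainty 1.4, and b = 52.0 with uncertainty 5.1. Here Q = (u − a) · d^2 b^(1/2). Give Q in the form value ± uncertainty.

Let w = u − a = 40.8. δw = √(δu² + δa²) = √(3.61 + 0.212) = 1.95, so δw/w = 0.0479.
Q is then a monomial in w, d, b:
δQ/Q = √((δw/w)² + (2·δd/d)² + (½·δb/b)²) = √(0.00229 + 0.0247 + 0.00240) = 0.172
Q = 93300, so δQ = 0.172 × 93300 = 16000.

93300 ± 16000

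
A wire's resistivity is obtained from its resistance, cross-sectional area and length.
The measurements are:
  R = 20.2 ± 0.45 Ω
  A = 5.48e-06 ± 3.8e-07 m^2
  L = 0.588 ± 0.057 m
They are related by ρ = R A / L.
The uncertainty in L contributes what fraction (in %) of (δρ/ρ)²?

63.9%

(δρ/ρ)² = (1·δR/R)² + (1·δA/A)² + (-1·δL/L)²
  R term: (1×0.0223)² = 0.000496
  A term: (1×0.0693)² = 0.00481
  L term: (-1×0.0969)² = 0.00940
Total = 0.0147. Share from L = 0.00940/0.0147 = 0.639.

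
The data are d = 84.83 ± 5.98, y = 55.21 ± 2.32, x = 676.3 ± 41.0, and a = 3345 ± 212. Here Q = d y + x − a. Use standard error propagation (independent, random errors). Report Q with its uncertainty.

Let p = d·y = 4683. δp/p = √((1·δd/d)² + (1·δy/y)²) = √(0.00497 + 0.00177) = 0.0821, so δp = 384.
Q = p + x − a: δQ = √(δp² + δx² + δa²) = √(1.48e+05 + 1680 + 44900) = 441
Q = 2015.

2015 ± 441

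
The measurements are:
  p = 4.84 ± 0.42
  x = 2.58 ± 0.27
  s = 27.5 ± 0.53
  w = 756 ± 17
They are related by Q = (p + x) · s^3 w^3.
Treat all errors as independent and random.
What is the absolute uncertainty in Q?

Let u = p + x = 7.42. δu = √(δp² + δx²) = √(0.176 + 0.0729) = 0.499, so δu/u = 0.0673.
Q is then a monomial in u, s, w:
δQ/Q = √((δu/u)² + (3·δs/s)² + (3·δw/w)²) = √(0.00453 + 0.00334 + 0.00455) = 0.111
Q = 6.67e+13, so δQ = 0.111 × 6.67e+13 = 7.43e+12.

7.43e+12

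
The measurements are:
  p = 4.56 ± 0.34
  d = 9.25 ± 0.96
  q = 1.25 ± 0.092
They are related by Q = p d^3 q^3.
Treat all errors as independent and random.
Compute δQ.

Products/powers → add relative errors in quadrature, weighted by exponent:
  (1·δp/p)² = (1×0.0746)² = 0.00556;  (3·δd/d)² = (3×0.104)² = 0.0969;  (3·δq/q)² = (3×0.0736)² = 0.0488
δQ/Q = √(0.151) = 0.389
Q = 7050, so δQ = 0.389 × 7050 = 2740.

2740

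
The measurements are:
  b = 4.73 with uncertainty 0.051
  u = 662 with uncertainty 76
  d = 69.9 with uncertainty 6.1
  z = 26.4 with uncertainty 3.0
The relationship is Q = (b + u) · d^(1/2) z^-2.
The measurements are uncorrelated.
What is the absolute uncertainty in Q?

2.06

Let w = b + u = 667. δw = √(δb² + δu²) = √(0.00260 + 5780) = 76.0, so δw/w = 0.114.
Q is then a monomial in w, d, z:
δQ/Q = √((δw/w)² + (½·δd/d)² + (-2·δz/z)²) = √(0.0130 + 0.00190 + 0.0517) = 0.258
Q = 8.00, so δQ = 0.258 × 8.00 = 2.06.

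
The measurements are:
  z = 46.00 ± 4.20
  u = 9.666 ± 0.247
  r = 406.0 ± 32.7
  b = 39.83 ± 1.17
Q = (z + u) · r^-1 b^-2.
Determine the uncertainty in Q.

Let w = z + u = 55.67. δw = √(δz² + δu²) = √(17.6 + 0.0610) = 4.21, so δw/w = 0.0756.
Q is then a monomial in w, r, b:
δQ/Q = √((δw/w)² + (-1·δr/r)² + (-2·δb/b)²) = √(0.00571 + 0.00649 + 0.00345) = 0.125
Q = 8.643e-05, so δQ = 0.125 × 8.643e-05 = 1.08e-05.

1.08e-05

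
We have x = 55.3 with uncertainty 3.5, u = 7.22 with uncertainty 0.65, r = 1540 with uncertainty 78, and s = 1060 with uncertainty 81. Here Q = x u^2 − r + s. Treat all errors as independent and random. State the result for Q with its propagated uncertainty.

Let p = x·u^2 = 2880. δp/p = √((1·δx/x)² + (2·δu/u)²) = √(0.00401 + 0.0324) = 0.191, so δp = 550.
Q = p − r + s: δQ = √(δp² + δr² + δs²) = √(3.03e+05 + 6080 + 6560) = 562
Q = 2400.

2400 ± 562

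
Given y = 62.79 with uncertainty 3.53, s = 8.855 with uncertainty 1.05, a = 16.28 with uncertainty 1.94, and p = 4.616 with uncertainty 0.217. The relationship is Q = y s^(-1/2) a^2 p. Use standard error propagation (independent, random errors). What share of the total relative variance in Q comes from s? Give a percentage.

5.35%

(δQ/Q)² = (1·δy/y)² + (−½·δs/s)² + (2·δa/a)² + (1·δp/p)²
  y term: (1×0.0562)² = 0.00316
  s term: (-0.5×0.119)² = 0.00352
  a term: (2×0.119)² = 0.0568
  p term: (1×0.0470)² = 0.00221
Total = 0.0657. Share from s = 0.00352/0.0657 = 0.0535.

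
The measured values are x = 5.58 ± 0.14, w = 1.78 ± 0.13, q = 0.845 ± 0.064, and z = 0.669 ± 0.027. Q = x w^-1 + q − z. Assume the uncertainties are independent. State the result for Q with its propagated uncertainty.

Let p = x·w^-1 = 3.13. δp/p = √((1·δx/x)² + (-1·δw/w)²) = √(0.000629 + 0.00533) = 0.0772, so δp = 0.242.
Q = p + q − z: δQ = √(δp² + δq² + δz²) = √(0.0586 + 0.00410 + 0.000729) = 0.252
Q = 3.31.

3.31 ± 0.252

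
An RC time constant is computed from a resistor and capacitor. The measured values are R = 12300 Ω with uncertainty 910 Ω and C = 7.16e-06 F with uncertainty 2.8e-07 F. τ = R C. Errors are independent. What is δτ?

Relative error in a monomial: (δτ/τ)² = Σ (nᵢ · δxᵢ/xᵢ)².
  (1·δR/R)² = (1×0.0740)² = 0.00547;  (1·δC/C)² = (1×0.0391)² = 0.00153
δτ/τ = √(0.00700) = 0.0837
τ = 0.0881 s, so δτ = 0.0837 × 0.0881 = 0.00737 s.

0.00737 s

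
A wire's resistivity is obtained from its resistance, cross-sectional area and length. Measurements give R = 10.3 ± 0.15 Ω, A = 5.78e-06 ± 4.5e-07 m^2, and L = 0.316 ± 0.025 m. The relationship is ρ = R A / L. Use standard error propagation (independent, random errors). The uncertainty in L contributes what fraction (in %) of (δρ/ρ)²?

49.9%

(δρ/ρ)² = (1·δR/R)² + (1·δA/A)² + (-1·δL/L)²
  R term: (1×0.0146)² = 0.000212
  A term: (1×0.0779)² = 0.00606
  L term: (-1×0.0791)² = 0.00626
Total = 0.0125. Share from L = 0.00626/0.0125 = 0.499.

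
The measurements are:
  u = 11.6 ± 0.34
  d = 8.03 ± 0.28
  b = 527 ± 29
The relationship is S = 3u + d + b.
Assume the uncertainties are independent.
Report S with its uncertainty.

Absolute uncertainties add in quadrature for a linear combination:
  (3·δu)² = 1.04;  (δd)² = 0.0784;  (δb)² = 841
δS = √(842) = 29.0
S = 570.

570 ± 29.0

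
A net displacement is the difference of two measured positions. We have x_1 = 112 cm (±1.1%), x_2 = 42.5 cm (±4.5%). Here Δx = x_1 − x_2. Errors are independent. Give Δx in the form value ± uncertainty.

Sums and differences: (δΔx)² = Σ (cᵢ δxᵢ)².
  (δx_1)² = 1.52;  (δx_2)² = 3.66
δΔx = √(5.18) = 2.27 cm
Δx = 69.5 cm.

69.5 ± 2.27 cm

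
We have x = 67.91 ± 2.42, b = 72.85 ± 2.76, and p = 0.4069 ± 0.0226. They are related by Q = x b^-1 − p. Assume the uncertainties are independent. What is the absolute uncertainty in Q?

Let w = x·b^-1 = 0.9322. δw/w = √((1·δx/x)² + (-1·δb/b)²) = √(0.00127 + 0.00144) = 0.0520, so δw = 0.0485.
Q = w − p: δQ = √(δw² + δp²) = √(0.00235 + 0.000511) = 0.0535

0.0535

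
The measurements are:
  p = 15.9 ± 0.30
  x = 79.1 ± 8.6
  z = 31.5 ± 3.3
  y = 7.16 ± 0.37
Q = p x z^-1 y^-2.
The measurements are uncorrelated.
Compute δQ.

Since Q is a product/quotient, work with relative uncertainties:
  (1·δp/p)² = (1×0.0189)² = 0.000356;  (1·δx/x)² = (1×0.109)² = 0.0118;  (-1·δz/z)² = (-1×0.105)² = 0.0110;  (-2·δy/y)² = (-2×0.0517)² = 0.0107
δQ/Q = √(0.0338) = 0.184
Q = 0.779, so δQ = 0.184 × 0.779 = 0.143.

0.143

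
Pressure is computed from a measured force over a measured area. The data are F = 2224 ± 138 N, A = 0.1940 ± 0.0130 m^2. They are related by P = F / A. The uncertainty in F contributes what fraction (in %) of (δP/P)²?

(δP/P)² = (1·δF/F)² + (-1·δA/A)²
  F term: (1×0.0621)² = 0.00385
  A term: (-1×0.0670)² = 0.00449
Total = 0.00834. Share from F = 0.00385/0.00834 = 0.462.

46.2%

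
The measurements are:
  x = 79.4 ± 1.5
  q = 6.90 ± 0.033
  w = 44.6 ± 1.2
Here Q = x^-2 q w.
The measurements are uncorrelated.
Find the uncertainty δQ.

Relative error in a monomial: (δQ/Q)² = Σ (nᵢ · δxᵢ/xᵢ)².
  (-2·δx/x)² = (-2×0.0189)² = 0.00143;  (1·δq/q)² = (1×0.00478)² = 2.29e-05;  (1·δw/w)² = (1×0.0269)² = 0.000724
δQ/Q = √(0.00217) = 0.0466
Q = 0.0488, so δQ = 0.0466 × 0.0488 = 0.00228.

0.00228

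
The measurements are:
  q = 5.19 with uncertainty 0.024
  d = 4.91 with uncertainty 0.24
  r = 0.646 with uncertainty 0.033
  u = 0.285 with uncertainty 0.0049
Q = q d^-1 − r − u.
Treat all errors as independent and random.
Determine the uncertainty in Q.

Let p = q·d^-1 = 1.06. δp/p = √((1·δq/q)² + (-1·δd/d)²) = √(2.14e-05 + 0.00239) = 0.0491, so δp = 0.0519.
Q = p − r − u: δQ = √(δp² + δr² + δu²) = √(0.00269 + 0.00109 + 2.4e-05) = 0.0617

0.0617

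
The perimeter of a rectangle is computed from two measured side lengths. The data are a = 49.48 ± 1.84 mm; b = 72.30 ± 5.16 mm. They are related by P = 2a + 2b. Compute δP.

Absolute uncertainties add in quadrature for a linear combination:
  (2·δa)² = 13.5;  (2·δb)² = 107
δP = √(120) = 11.0 mm

11.0 mm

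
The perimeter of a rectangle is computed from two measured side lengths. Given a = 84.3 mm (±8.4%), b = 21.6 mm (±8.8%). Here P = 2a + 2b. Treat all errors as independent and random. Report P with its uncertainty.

212 ± 14.7 mm

For a sum/difference, combine absolute errors in quadrature:
  (2·δa)² = 201;  (2·δb)² = 14.5
δP = √(215) = 14.7 mm
P = 212 mm.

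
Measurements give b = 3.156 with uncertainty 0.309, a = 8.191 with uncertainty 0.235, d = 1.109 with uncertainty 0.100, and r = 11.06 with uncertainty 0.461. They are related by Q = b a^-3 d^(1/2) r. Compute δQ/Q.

Q is a product of powers, so relative uncertainties combine in quadrature:
  (1·δb/b)² = (1×0.0979)² = 0.00959;  (-3·δa/a)² = (-3×0.0287)² = 0.00741;  (½·δd/d)² = (0.5×0.0902)² = 0.00203;  (1·δr/r)² = (1×0.0417)² = 0.00174
δQ/Q = √(0.0208) = 0.144

0.144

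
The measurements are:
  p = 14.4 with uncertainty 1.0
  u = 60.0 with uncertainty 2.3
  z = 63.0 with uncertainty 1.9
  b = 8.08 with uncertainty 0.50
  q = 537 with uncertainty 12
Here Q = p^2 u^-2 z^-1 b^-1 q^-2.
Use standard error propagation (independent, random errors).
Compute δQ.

Since Q is a product/quotient, work with relative uncertainties:
  (2·δp/p)² = (2×0.0694)² = 0.0193;  (-2·δu/u)² = (-2×0.0383)² = 0.00588;  (-1·δz/z)² = (-1×0.0302)² = 0.000910;  (-1·δb/b)² = (-1×0.0619)² = 0.00383;  (-2·δq/q)² = (-2×0.0223)² = 0.00200
δQ/Q = √(0.0319) = 0.179
Q = 3.92e-10, so δQ = 0.179 × 3.92e-10 = 7.01e-11.

7.01e-11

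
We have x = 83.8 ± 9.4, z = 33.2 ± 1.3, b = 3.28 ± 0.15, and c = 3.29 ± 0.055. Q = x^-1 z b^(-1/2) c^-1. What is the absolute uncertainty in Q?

0.00812

Q is a product of powers, so relative uncertainties combine in quadrature:
  (-1·δx/x)² = (-1×0.112)² = 0.0126;  (1·δz/z)² = (1×0.0392)² = 0.00153;  (−½·δb/b)² = (-0.5×0.0457)² = 0.000523;  (-1·δc/c)² = (-1×0.0167)² = 0.000279
δQ/Q = √(0.0149) = 0.122
Q = 0.0665, so δQ = 0.122 × 0.0665 = 0.00812.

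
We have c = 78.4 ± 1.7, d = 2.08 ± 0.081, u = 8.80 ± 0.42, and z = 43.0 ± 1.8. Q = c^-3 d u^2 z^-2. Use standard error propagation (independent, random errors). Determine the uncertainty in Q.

2.67e-08

Since Q is a product/quotient, work with relative uncertainties:
  (-3·δc/c)² = (-3×0.0217)² = 0.00423;  (1·δd/d)² = (1×0.0389)² = 0.00152;  (2·δu/u)² = (2×0.0477)² = 0.00911;  (-2·δz/z)² = (-2×0.0419)² = 0.00701
δQ/Q = √(0.0219) = 0.148
Q = 1.81e-07, so δQ = 0.148 × 1.81e-07 = 2.67e-08.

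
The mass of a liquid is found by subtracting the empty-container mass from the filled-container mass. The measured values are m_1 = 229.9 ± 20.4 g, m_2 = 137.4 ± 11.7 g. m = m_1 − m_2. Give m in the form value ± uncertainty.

Each term contributes (cᵢ δxᵢ)² to (δm)²:
  (δm_1)² = 416;  (δm_2)² = 137
δm = √(553) = 23.5 g
m = 92.50 g.

92.50 ± 23.5 g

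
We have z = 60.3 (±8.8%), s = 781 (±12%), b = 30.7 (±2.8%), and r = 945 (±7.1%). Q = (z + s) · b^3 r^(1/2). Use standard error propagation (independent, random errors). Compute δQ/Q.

Let u = z + s = 841. δu = √(δz² + δs²) = √(28.2 + 8780) = 93.9, so δu/u = 0.112.
Q is then a monomial in u, b, r:
δQ/Q = √((δu/u)² + (3·δb/b)² + (½·δr/r)²) = √(0.0124 + 0.00706 + 0.00126) = 0.144

0.144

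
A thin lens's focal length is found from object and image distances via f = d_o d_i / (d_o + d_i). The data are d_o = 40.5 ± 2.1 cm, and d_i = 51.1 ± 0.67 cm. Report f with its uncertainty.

∂f/∂d_o = (d_i/(d_o+d_i))² = 0.311;  ∂f/∂d_i = (d_o/(d_o+d_i))² = 0.195
δf = √((∂f/∂d_o · δd_o)² + (∂f/∂d_i · δd_i)²) = √(0.427 + 0.0172) = 0.667 cm
f = 22.6 cm.

22.6 ± 0.667 cm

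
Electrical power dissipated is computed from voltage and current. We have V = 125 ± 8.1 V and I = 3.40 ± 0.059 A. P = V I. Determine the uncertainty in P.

Products/powers → add relative errors in quadrature, weighted by exponent:
  (1·δV/V)² = (1×0.0648)² = 0.00420;  (1·δI/I)² = (1×0.0174)² = 0.000301
δP/P = √(0.00450) = 0.0671
P = 425 W, so δP = 0.0671 × 425 = 28.5 W.

28.5 W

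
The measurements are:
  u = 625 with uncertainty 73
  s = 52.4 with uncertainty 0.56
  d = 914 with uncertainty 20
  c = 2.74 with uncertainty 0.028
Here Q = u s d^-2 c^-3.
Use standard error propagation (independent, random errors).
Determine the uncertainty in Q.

0.000246

Products/powers → add relative errors in quadrature, weighted by exponent:
  (1·δu/u)² = (1×0.117)² = 0.0136;  (1·δs/s)² = (1×0.0107)² = 0.000114;  (-2·δd/d)² = (-2×0.0219)² = 0.00192;  (-3·δc/c)² = (-3×0.0102)² = 0.000940
δQ/Q = √(0.0166) = 0.129
Q = 0.00191, so δQ = 0.129 × 0.00191 = 0.000246.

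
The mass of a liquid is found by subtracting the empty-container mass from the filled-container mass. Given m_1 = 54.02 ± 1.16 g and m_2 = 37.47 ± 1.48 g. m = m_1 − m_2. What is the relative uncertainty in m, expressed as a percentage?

11.4%

Absolute uncertainties add in quadrature for a linear combination:
  (δm_1)² = 1.35;  (δm_2)² = 2.19
δm = √(3.54) = 1.88 g
m = 16.55 g, so δm/m = 1.88/16.55 = 0.114.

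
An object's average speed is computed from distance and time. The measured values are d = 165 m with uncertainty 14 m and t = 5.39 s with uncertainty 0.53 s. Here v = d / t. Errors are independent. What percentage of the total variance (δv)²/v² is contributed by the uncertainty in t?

57.3%

(δv/v)² = (1·δd/d)² + (-1·δt/t)²
  d term: (1×0.0848)² = 0.00720
  t term: (-1×0.0983)² = 0.00967
Total = 0.0169. Share from t = 0.00967/0.0169 = 0.573.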